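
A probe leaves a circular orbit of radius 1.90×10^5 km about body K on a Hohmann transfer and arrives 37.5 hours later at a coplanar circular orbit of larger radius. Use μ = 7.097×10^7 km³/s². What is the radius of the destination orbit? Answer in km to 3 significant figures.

r₂ = 8.26×10^5 km

Transfer time t = 37.5 hours = 1.350×10^5 s, and t = π√(a_t³/μ).
So a_t = (μ t²/π²)^(1/3) = (7.097×10^7 × (1.350×10^5)² / π²)^(1/3) = 5.0794×10^5 km.
Since a_t = (r₁ + r₂)/2, r₂ = 2a_t − r₁ = 2×5.0794×10^5 − 1.900×10^5 = 8.2588×10^5 km.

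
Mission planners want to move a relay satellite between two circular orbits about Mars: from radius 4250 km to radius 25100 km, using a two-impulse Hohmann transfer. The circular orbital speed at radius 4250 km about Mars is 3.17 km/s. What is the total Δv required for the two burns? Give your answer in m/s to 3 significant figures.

From the circular-orbit relation v² = μ/r at r = 4250 km: μ = v²r = (3.17)² × 4250 = 42707.8 km³/s².
Transfer-ellipse semi-major axis a_t = (r₁ + r₂)/2 = (4250 + 25100)/2 = 14675 km.
At r₁ the circular-orbit speed is v₁ = √(μ/r₁) = 3.1700 km/s.
On the transfer ellipse at r₁, vis-viva equation gives v_p = √[μ(2/r₁ − 1/a_t)] = 4.1458 km/s.
First burn Δv₁ = |v_p − v₁| = 0.9758 km/s.
Circular speed at r₂: v₂ = √(μ/r₂) = 1.3044 km/s.
Transfer-orbit speed at r₂: v_a = √[μ(2/r₂ − 1/a_t)] = 0.70198 km/s.
Second burn Δv₂ = |v₂ − v_a| = 0.6024 km/s.
Total Δv = Δv₁ + Δv₂ = 1.578 km/s.

Δv = 1580 m/s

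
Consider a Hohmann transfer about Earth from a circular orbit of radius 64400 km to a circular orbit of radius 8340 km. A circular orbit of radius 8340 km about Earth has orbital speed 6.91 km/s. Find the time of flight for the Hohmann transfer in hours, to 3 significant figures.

From the circular-orbit relation v² = μ/r at r = 8340 km: μ = v²r = (6.91)² × 8340 = 3.98219×10^5 km³/s².
Transfer-ellipse semi-major axis a_t = (r₁ + r₂)/2 = (64400 + 8340)/2 = 36370 km.
By Kepler's third law the transfer-orbit period is T = 2π√(a_t³/μ), so t = T/2 = 34530 s.
Converting: 34530 s ÷ 3600 s/hour = 9.59 hours.

t = 9.59 hours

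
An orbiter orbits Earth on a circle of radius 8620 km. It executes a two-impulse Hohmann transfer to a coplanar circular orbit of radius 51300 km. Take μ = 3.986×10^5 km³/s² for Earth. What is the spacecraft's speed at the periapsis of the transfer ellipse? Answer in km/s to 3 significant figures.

The Hohmann ellipse has a_t = (r₁ + r₂)/2 = 29960 km.
The periapsis of the transfer ellipse is at r = 8620 km.
From the vis-viva equation, v = √[μ(2/r − 1/a_t)] = 8.898 km/s.

v = 8.90 km/s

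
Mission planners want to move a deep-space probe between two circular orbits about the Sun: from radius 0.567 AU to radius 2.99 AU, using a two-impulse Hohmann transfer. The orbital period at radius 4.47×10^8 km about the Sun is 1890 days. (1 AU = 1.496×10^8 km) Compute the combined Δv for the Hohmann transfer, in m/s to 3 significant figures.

Δv = 19200 m/s

From Kepler's third law T² = 4π²r³/μ at r = 4.47×10^8 km, T = 1890 days = 1890 × 86400 s = 1.63296×10^8 s: μ = 4π²r³/T² = 1.32230×10^11 km³/s².
In km: r₁ = 0.567 × 1.496×10^8 = 8.48232×10^7 km; r₂ = 2.99 × 1.496×10^8 = 4.47304×10^8 km.
Semi-major axis of the transfer orbit: a_t = (8.48232×10^7 + 4.47304×10^8)/2 = 2.660636×10^8 km.
At r₁ the circular-orbit speed is v₁ = √(μ/r₁) = 39.48 km/s.
Transfer-orbit speed at r₁ (vis-viva): v_p = √[μ(2/r₁ − 1/a_t)] = 51.19 km/s.
First burn Δv₁ = |v_p − v₁| = 11.71 km/s.
Circular speed at r₂: v₂ = √(μ/r₂) = 17.1935 km/s.
Transfer-orbit speed at r₂: v_a = √[μ(2/r₂ − 1/a_t)] = 9.70798 km/s.
Second burn Δv₂ = |v₂ − v_a| = 7.486 km/s.
Total Δv = Δv₁ + Δv₂ = 19.20 km/s.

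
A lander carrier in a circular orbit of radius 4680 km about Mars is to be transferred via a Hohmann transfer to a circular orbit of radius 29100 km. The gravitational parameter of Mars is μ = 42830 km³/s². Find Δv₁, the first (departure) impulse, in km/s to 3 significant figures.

Δv₁ = 0.946 km/s

Transfer-ellipse semi-major axis a_t = (r₁ + r₂)/2 = (4680 + 29100)/2 = 16890 km.
On the circular orbit at r = 4680 km, v_c = √(μ/r) = 3.02518 km/s.
Transfer-orbit speed at the same r (vis-viva, a = a_t): v_t = √[μ(2/r − 1/a_t)] = 3.97084 km/s.
Δv₁ = |v_t − v_c| = |3.97084 − 3.02518| = 0.9457 km/s.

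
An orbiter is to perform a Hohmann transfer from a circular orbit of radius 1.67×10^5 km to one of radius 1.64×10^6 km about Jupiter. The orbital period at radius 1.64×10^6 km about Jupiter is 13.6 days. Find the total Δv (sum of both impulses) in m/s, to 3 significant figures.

From Kepler's third law T² = 4π²r³/μ at r = 1.64×10^6 km, T = 13.6 days = 13.6 × 86400 s = 1.17504×10^6 s: μ = 4π²r³/T² = 1.26121×10^8 km³/s².
The Hohmann ellipse has a_t = (r₁ + r₂)/2 = 9.035×10^5 km.
At r₁ the circular-orbit speed is v₁ = √(μ/r₁) = 27.481 km/s.
Transfer-orbit speed at r₁ (v² = μ(2/r − 1/a)): v_p = √[μ(2/r₁ − 1/a_t)] = 37.025 km/s.
First burn Δv₁ = |v_p − v₁| = 9.544 km/s.
Circular speed at r₂: v₂ = √(μ/r₂) = 8.769 km/s.
Transfer-orbit speed at r₂: v_a = √[μ(2/r₂ − 1/a_t)] = 3.770 km/s.
Second burn Δv₂ = |v₂ − v_a| = 4.999 km/s.
Δv = Δv₁ + Δv₂ = 9.544 + 4.999 = 14.54 km/s.

Δv = 14500 m/s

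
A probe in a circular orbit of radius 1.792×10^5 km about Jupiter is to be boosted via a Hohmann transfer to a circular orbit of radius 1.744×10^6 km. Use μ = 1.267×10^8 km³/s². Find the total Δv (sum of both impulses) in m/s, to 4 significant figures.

Δv = 14060 m/s

Transfer-ellipse semi-major axis a_t = (r₁ + r₂)/2 = (1.792×10^5 + 1.744×10^6)/2 = 9.616×10^5 km.
Circular speed at r₁: v₁ = √(μ/r₁) = √(1.267×10^8/1.792×10^5) = 26.590 km/s.
On the transfer ellipse at r₁, vis-viva gives v_p = √[μ(2/r₁ − 1/a_t)] = 35.809 km/s.
First burn Δv₁ = |v_p − v₁| = 9.219 km/s.
At r₂, v₂ = √(μ/r₂) = 8.523 km/s.
Transfer-orbit speed at r₂: v_a = √[μ(2/r₂ − 1/a_t)] = 3.679 km/s.
Second burn Δv₂ = |v₂ − v_a| = 4.844 km/s.
Δv = Δv₁ + Δv₂ = 9.219 + 4.844 = 14.06 km/s.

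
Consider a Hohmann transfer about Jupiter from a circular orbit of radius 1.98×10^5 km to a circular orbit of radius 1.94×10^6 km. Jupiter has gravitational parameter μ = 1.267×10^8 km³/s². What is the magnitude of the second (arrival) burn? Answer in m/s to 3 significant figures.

Δv₂ = 4600 m/s

Semi-major axis of the transfer orbit: a_t = (1.980×10^5 + 1.940×10^6)/2 = 1.069×10^6 km.
On the circular orbit at r = 1.940×10^6 km, v_c = √(μ/r) = 8.081 km/s.
Vis-viva on the transfer ellipse at r = 1.940×10^6 km gives v_t = √[μ(2/r − 1/a_t)] = 3.478 km/s.
Δv₂ = |v_t − v_c| = |3.478 − 8.081| = 4.603 km/s.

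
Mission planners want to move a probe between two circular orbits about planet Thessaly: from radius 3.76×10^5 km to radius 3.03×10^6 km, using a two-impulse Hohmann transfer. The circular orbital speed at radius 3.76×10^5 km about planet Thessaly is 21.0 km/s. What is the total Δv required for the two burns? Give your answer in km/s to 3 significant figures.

Δv = 10.9 km/s

From the circular-orbit relation v² = μ/r at r = 3.76×10^5 km: μ = v²r = (21.0)² × 3.76×10^5 = 1.65816×10^8 km³/s².
The Hohmann ellipse has a_t = (r₁ + r₂)/2 = 1.703×10^6 km.
Circular speed at r₁: v₁ = √(μ/r₁) = √(1.65816×10^8/3.760×10^5) = 21.000 km/s.
Transfer-orbit speed at r₁ (vis-viva): v_p = √[μ(2/r₁ − 1/a_t)] = 28.011 km/s.
First burn Δv₁ = |v_p − v₁| = 7.011 km/s.
At r₂, v₂ = √(μ/r₂) = 7.398 km/s.
Transfer-orbit speed at r₂: v_a = √[μ(2/r₂ − 1/a_t)] = 3.476 km/s.
Second burn Δv₂ = |v₂ − v_a| = 3.922 km/s.
Total Δv = Δv₁ + Δv₂ = 10.93 km/s.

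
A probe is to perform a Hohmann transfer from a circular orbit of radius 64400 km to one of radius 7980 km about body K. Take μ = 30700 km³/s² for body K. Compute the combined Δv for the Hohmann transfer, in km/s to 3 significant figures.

Transfer-ellipse semi-major axis a_t = (r₁ + r₂)/2 = (64400 + 7980)/2 = 36190 km.
At r₁ the circular-orbit speed is v₁ = √(μ/r₁) = 0.6904 km/s.
On the transfer ellipse at r₁, vis-viva gives v_a = √[μ(2/r₁ − 1/a_t)] = 0.3242 km/s.
First burn Δv₁ = |v_a − v₁| = 0.3662 km/s.
Circular speed at r₂: v₂ = √(μ/r₂) = 1.9614 km/s.
Transfer-orbit speed at r₂: v_p = √[μ(2/r₂ − 1/a_t)] = 2.6165 km/s.
Second burn Δv₂ = |v₂ − v_p| = 0.6551 km/s.
Δv = Δv₁ + Δv₂ = 0.3662 + 0.6551 = 1.021 km/s.

Δv = 1.02 km/s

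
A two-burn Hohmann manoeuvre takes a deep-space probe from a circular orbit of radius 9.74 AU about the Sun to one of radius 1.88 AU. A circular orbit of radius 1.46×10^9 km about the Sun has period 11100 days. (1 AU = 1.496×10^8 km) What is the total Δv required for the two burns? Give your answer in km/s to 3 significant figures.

Δv = 10.6 km/s

From Kepler's third law T² = 4π²r³/μ at r = 1.46×10^9 km, T = 11100 days = 11100 × 86400 s = 9.5904×10^8 s: μ = 4π²r³/T² = 1.33581×10^11 km³/s².
In km: r₁ = 9.74 × 1.496×10^8 = 1.457104×10^9 km; r₂ = 1.88 × 1.496×10^8 = 2.81248×10^8 km.
Transfer-ellipse semi-major axis a_t = (r₁ + r₂)/2 = (1.457104×10^9 + 2.81248×10^8)/2 = 8.69176×10^8 km.
Circular speed at r₁: v₁ = √(μ/r₁) = √(1.33581×10^11/1.457104×10^9) = 9.575 km/s.
Transfer-orbit speed at r₁ (v² = μ(2/r − 1/a)): v_a = √[μ(2/r₁ − 1/a_t)] = 5.447 km/s.
First burn Δv₁ = |v_a − v₁| = 4.128 km/s.
Circular speed at r₂: v₂ = √(μ/r₂) = 21.794 km/s.
Transfer-orbit speed at r₂: v_p = √[μ(2/r₂ − 1/a_t)] = 28.218 km/s.
Second burn Δv₂ = |v₂ − v_p| = 6.424 km/s.
Total Δv = Δv₁ + Δv₂ = 10.55 km/s.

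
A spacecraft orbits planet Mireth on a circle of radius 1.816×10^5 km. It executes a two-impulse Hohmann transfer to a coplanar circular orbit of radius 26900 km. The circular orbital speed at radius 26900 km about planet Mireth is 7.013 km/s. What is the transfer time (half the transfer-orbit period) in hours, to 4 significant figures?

t = 25.54 hours

From the circular-orbit relation v² = μ/r at r = 26900 km: μ = v²r = (7.013)² × 26900 = 1.32300×10^6 km³/s².
The Hohmann ellipse has a_t = (r₁ + r₂)/2 = 1.0425×10^5 km.
Transfer time t = π√(a_t³/μ) = π√((1.0425×10^5)³ / 1.32300×10^6) = 91940 s.
Converting: 91940 s ÷ 3600 s/hour = 25.54 hours.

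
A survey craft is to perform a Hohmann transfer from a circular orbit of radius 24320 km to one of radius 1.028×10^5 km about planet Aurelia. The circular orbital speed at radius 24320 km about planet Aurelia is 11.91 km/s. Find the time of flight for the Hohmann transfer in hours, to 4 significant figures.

From the circular-orbit relation v² = μ/r at r = 24320 km: μ = v²r = (11.91)² × 24320 = 3.44975×10^6 km³/s².
Semi-major axis of the transfer orbit: a_t = (24320 + 1.028×10^5)/2 = 63560 km.
Half the transfer-orbit period gives t = π√(a_t³/μ) = 27104 s.
Converting: 27104 s ÷ 3600 s/hour = 7.529 hours.

t = 7.529 hours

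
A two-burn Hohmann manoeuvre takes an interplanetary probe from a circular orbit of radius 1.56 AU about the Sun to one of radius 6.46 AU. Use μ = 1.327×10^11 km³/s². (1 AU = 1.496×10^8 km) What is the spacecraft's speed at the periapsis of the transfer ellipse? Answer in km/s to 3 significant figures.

v = 30.3 km/s

In km: r₁ = 1.56 × 1.496×10^8 = 2.33376×10^8 km; r₂ = 6.46 × 1.496×10^8 = 9.66416×10^8 km.
Semi-major axis of the transfer orbit: a_t = (2.33376×10^8 + 9.66416×10^8)/2 = 5.99896×10^8 km.
At periapsis, r = 2.33376×10^8 km.
From the vis-viva equation, v = √[μ(2/r − 1/a_t)] = 30.27 km/s.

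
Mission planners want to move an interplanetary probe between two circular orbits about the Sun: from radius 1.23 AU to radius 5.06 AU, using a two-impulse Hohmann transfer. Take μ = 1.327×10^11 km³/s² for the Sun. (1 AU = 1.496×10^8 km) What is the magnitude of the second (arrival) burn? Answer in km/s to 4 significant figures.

In km: r₁ = 1.23 × 1.496×10^8 = 1.84008×10^8 km; r₂ = 5.06 × 1.496×10^8 = 7.56976×10^8 km.
The Hohmann ellipse has a_t = (r₁ + r₂)/2 = 4.70492×10^8 km.
Circular speed at r = 7.56976×10^8 km: v_c = √(μ/r) = 13.24 km/s.
Transfer-orbit speed at the same r (vis-viva, a = a_t): v_t = √[μ(2/r − 1/a_t)] = 8.280 km/s.
Δv₂ = |v_t − v_c| = |8.280 − 13.24| = 4.960 km/s.

Δv₂ = 4.960 km/s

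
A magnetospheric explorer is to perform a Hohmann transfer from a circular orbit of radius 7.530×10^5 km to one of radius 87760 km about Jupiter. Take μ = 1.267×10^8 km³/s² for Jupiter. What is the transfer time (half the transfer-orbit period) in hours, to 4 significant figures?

Transfer-ellipse semi-major axis a_t = (r₁ + r₂)/2 = (7.530×10^5 + 87760)/2 = 4.2038×10^5 km.
Transfer time t = π√(a_t³/μ) = π√((4.2038×10^5)³ / 1.267×10^8) = 76070 s.
Converting: 76070 s ÷ 3600 s/hour = 21.13 hours.

t = 21.13 hours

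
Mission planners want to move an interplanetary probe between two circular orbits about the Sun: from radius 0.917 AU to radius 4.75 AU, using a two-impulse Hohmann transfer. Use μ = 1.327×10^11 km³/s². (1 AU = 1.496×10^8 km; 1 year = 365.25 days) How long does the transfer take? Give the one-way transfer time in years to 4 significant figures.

In km: r₁ = 0.917 × 1.496×10^8 = 1.371832×10^8 km; r₂ = 4.75 × 1.496×10^8 = 7.106×10^8 km.
Semi-major axis of the transfer orbit: a_t = (1.371832×10^8 + 7.106×10^8)/2 = 4.238916×10^8 km.
Half the transfer-orbit period gives t = π√(a_t³/μ) = 7.527×10^7 s.
Converting: 7.527×10^7 s ÷ 3.15576×10^7 s/year (365.25 × 86400) = 2.385 years.

t = 2.385 years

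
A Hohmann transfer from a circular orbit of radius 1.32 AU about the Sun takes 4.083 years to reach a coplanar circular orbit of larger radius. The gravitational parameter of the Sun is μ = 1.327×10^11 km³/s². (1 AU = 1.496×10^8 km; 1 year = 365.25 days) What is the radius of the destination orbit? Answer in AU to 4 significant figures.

In km: r₁ = 1.32 × 1.496×10^8 = 1.97472×10^8 km.
Transfer time t = 4.083 years × 365.25 × 86400 s = 1.288496808×10^8 s, and t = π√(a_t³/μ).
So a_t = (μ t²/π²)^(1/3) = (1.327×10^11 × (1.288496808×10^8)² / π²)^(1/3) = 6.0661×10^8 km.
Since a_t = (r₁ + r₂)/2, r₂ = 2a_t − r₁ = 2×6.0661×10^8 − 1.97472×10^8 = 1.015748×10^9 km.
In AU: r₂ = 1.015748×10^9 / 1.496×10^8 = 6.790 AU.

r₂ = 6.790 AU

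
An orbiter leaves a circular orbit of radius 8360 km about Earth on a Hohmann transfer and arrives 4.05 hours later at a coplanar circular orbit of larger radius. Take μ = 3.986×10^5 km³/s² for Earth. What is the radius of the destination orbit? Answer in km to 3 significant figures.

r₂ = 32600 km

Transfer time t = 4.05 hours = 14580 s, and t = π√(a_t³/μ).
So a_t = (μ t²/π²)^(1/3) = (3.986×10^5 × (14580)² / π²)^(1/3) = 20476 km.
Since a_t = (r₁ + r₂)/2, r₂ = 2a_t − r₁ = 2×20476 − 8360 = 32592 km.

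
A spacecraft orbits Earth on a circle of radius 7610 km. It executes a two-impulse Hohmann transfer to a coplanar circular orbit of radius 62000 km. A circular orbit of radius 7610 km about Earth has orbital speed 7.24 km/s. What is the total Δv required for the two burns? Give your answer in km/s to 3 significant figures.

Δv = 3.77 km/s

From the circular-orbit relation v² = μ/r at r = 7610 km: μ = v²r = (7.24)² × 7610 = 3.98898×10^5 km³/s².
Semi-major axis of the transfer orbit: a_t = (7610 + 62000)/2 = 34805 km.
At r₁ the circular-orbit speed is v₁ = √(μ/r₁) = 7.240 km/s.
On the transfer ellipse at r₁, vis-viva gives v_p = √[μ(2/r₁ − 1/a_t)] = 9.663 km/s.
First burn Δv₁ = |v_p − v₁| = 2.423 km/s.
At r₂, v₂ = √(μ/r₂) = 2.5365 km/s.
Transfer-orbit speed at r₂: v_a = √[μ(2/r₂ − 1/a_t)] = 1.1861 km/s.
Second burn Δv₂ = |v₂ − v_a| = 1.350 km/s.
Total Δv = Δv₁ + Δv₂ = 3.773 km/s.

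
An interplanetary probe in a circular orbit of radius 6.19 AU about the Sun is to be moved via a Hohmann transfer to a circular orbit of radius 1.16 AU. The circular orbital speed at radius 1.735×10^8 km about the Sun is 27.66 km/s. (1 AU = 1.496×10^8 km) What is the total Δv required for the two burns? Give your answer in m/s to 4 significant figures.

From the circular-orbit relation v² = μ/r at r = 1.735×10^8 km: μ = v²r = (27.66)² × 1.735×10^8 = 1.32741×10^11 km³/s².
In km: r₁ = 6.19 × 1.496×10^8 = 9.26024×10^8 km; r₂ = 1.16 × 1.496×10^8 = 1.73536×10^8 km.
Transfer-ellipse semi-major axis a_t = (r₁ + r₂)/2 = (9.26024×10^8 + 1.73536×10^8)/2 = 5.4978×10^8 km.
At r₁ the circular-orbit speed is v₁ = √(μ/r₁) = 11.9727 km/s.
On the transfer ellipse at r₁, v² = μ(2/r − 1/a) gives v_a = √[μ(2/r₁ − 1/a_t)] = 6.72653 km/s.
First burn Δv₁ = |v_a − v₁| = 5.246 km/s.
At r₂, v₂ = √(μ/r₂) = 27.657 km/s.
Transfer-orbit speed at r₂: v_p = √[μ(2/r₂ − 1/a_t)] = 35.894 km/s.
Second burn Δv₂ = |v₂ − v_p| = 8.237 km/s.
Δv = Δv₁ + Δv₂ = 5.246 + 8.237 = 13.48 km/s.

Δv = 13480 m/s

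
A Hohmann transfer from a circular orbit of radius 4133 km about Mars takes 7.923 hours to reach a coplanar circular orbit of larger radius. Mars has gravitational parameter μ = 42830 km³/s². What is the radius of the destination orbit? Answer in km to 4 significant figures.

r₂ = 26320 km

Transfer time t = 7.923 hours = 28522.8 s, and t = π√(a_t³/μ).
So a_t = (μ t²/π²)^(1/3) = (42830 × (28522.8)² / π²)^(1/3) = 15227 km.
Since a_t = (r₁ + r₂)/2, r₂ = 2a_t − r₁ = 2×15227 − 4133 = 26321 km.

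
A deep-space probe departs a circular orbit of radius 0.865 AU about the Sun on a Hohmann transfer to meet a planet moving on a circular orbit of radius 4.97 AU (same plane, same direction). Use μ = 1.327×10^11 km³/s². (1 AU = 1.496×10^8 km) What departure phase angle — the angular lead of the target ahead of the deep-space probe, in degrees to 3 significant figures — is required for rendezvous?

φ = 99.0°

In km: r₁ = 0.865 × 1.496×10^8 = 1.29404×10^8 km; r₂ = 4.97 × 1.496×10^8 = 7.43512×10^8 km.
The Hohmann ellipse has a_t = (r₁ + r₂)/2 = 4.36458×10^8 km.
The half-period of the transfer ellipse is t = π√(a_t³/μ) = 7.864×10^7 s.
The target's mean motion on its circular orbit is ω₂ = √(μ/r₂³) = 1.797×10^-8 rad/s.
Angle swept by the target during transfer: ω₂·t = 1.413 rad = 80.96°.
The deep-space probe traverses 180° on the transfer ellipse, so the target must lead by 180° − 80.96° = 99.0°.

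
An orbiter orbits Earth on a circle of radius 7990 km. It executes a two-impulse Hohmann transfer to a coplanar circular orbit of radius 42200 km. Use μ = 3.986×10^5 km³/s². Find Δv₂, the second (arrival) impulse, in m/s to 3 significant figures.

Transfer-ellipse semi-major axis a_t = (r₁ + r₂)/2 = (7990 + 42200)/2 = 25095 km.
On the circular orbit at r = 42200 km, v_c = √(μ/r) = 3.073 km/s.
Transfer-orbit speed at the same r (vis-viva, a = a_t): v_t = √[μ(2/r − 1/a_t)] = 1.734 km/s.
Δv₂ = |v_t − v_c| = |1.734 − 3.073| = 1.339 km/s.

Δv₂ = 1340 m/s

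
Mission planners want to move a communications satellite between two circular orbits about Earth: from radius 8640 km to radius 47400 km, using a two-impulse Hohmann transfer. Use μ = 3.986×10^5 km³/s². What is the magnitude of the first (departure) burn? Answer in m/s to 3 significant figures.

Semi-major axis of the transfer orbit: a_t = (8640 + 47400)/2 = 28020 km.
Circular speed at r = 8640 km: v_c = √(μ/r) = 6.792 km/s.
Transfer-orbit speed at the same r (vis-viva, a = a_t): v_t = √[μ(2/r − 1/a_t)] = 8.834 km/s.
Δv₁ = |v_t − v_c| = |8.834 − 6.792| = 2.042 km/s.

Δv₁ = 2040 m/s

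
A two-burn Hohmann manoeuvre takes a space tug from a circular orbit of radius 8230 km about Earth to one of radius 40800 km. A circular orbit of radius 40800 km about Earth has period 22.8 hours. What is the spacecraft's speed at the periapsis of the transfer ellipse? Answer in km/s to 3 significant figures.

From Kepler's third law T² = 4π²r³/μ at r = 40800 km, T = 22.8 hours = 22.8 × 3600 s = 82080 s: μ = 4π²r³/T² = 3.97984×10^5 km³/s².
Semi-major axis of the transfer orbit: a_t = (8230 + 40800)/2 = 24515 km.
At periapsis, r = 8230 km.
Applying v² = μ(2/r − 1/a_t): v = 8.971 km/s.

v = 8.97 km/s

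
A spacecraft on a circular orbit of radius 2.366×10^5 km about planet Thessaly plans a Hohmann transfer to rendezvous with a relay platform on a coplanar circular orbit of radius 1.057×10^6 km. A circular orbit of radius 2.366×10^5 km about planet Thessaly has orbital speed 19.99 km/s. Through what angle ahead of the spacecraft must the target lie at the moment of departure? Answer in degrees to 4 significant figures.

φ = 93.84°

From the circular-orbit relation v² = μ/r at r = 2.366×10^5 km: μ = v²r = (19.99)² × 2.366×10^5 = 9.45454×10^7 km³/s².
Semi-major axis of the transfer orbit: a_t = (2.366×10^5 + 1.057×10^6)/2 = 6.468×10^5 km.
Transfer time t = π√(a_t³/μ) = 1.6807×10^5 s.
Target angular speed ω₂ = √(μ/r₂³) = 8.9476×10^-6 rad/s.
Angle swept by the target during transfer: ω₂·t = 1.5038 rad = 86.16°.
The spacecraft traverses 180° on the transfer ellipse, so the target must lead by 180° − 86.16° = 93.84°.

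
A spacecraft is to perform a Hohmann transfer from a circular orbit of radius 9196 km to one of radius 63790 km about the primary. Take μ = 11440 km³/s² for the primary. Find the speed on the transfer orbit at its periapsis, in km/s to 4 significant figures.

The Hohmann ellipse has a_t = (r₁ + r₂)/2 = 36493 km.
At periapsis, r = 9196 km.
Vis-viva: v = √[μ(2/r − 1/a_t)] = √[11440 × (2/9196 − 1/36493)] = 1.475 km/s.

v = 1.475 km/s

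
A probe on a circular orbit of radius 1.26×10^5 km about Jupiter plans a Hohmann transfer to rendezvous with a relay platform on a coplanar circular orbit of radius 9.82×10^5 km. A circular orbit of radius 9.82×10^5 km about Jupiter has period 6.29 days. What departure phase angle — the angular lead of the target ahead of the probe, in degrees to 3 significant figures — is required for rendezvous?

φ = 104°

From Kepler's third law T² = 4π²r³/μ at r = 9.82×10^5 km, T = 6.29 days = 6.29 × 86400 s = 5.43456×10^5 s: μ = 4π²r³/T² = 1.26580×10^8 km³/s².
Transfer-ellipse semi-major axis a_t = (r₁ + r₂)/2 = (1.260×10^5 + 9.820×10^5)/2 = 5.540×10^5 km.
The half-period of the transfer ellipse is t = π√(a_t³/μ) = 1.1514×10^5 s.
The target's mean motion on its circular orbit is ω₂ = √(μ/r₂³) = 1.1562×10^-5 rad/s.
Angle swept by the target during transfer: ω₂·t = 1.3312 rad = 76.27°.
The probe traverses 180° on the transfer ellipse, so the target must lead by 180° − 76.27° = 104°.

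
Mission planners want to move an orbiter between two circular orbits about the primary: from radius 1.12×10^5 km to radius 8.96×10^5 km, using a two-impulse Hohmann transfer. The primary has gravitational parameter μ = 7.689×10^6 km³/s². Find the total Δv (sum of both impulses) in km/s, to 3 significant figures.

Δv = 4.31 km/s

The Hohmann ellipse has a_t = (r₁ + r₂)/2 = 5.040×10^5 km.
Circular speed at r₁: v₁ = √(μ/r₁) = √(7.689×10^6/1.120×10^5) = 8.2856 km/s.
Transfer-orbit speed at r₁ (vis-viva equation): v_p = √[μ(2/r₁ − 1/a_t)] = 11.048 km/s.
First burn Δv₁ = |v_p − v₁| = 2.762 km/s.
Circular speed at r₂: v₂ = √(μ/r₂) = 2.929 km/s.
Transfer-orbit speed at r₂: v_a = √[μ(2/r₂ − 1/a_t)] = 1.381 km/s.
Second burn Δv₂ = |v₂ − v_a| = 1.548 km/s.
Δv = Δv₁ + Δv₂ = 2.762 + 1.548 = 4.310 km/s.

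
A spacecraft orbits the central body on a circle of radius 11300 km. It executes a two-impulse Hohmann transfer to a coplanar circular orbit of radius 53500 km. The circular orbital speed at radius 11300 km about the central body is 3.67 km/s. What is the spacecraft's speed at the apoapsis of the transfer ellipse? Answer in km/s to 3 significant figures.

v = 0.996 km/s

From the circular-orbit relation v² = μ/r at r = 11300 km: μ = v²r = (3.67)² × 11300 = 1.52199×10^5 km³/s².
The Hohmann ellipse has a_t = (r₁ + r₂)/2 = 32400 km.
At apoapsis, r = 53500 km.
Vis-viva: v = √[μ(2/r − 1/a_t)] = √[1.52199×10^5 × (2/53500 − 1/32400)] = 0.9961 km/s.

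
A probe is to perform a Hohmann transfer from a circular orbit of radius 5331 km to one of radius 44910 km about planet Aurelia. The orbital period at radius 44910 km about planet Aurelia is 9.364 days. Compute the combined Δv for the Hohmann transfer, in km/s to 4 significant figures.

Δv = 0.5293 km/s

From Kepler's third law T² = 4π²r³/μ at r = 44910 km, T = 9.364 days = 9.364 × 86400 s = 8.090496×10^5 s: μ = 4π²r³/T² = 5463.09 km³/s².
Transfer-ellipse semi-major axis a_t = (r₁ + r₂)/2 = (5331 + 44910)/2 = 25120.5 km.
Circular speed at r₁: v₁ = √(μ/r₁) = √(5463.09/5331) = 1.0123 km/s.
Transfer-orbit speed at r₁ (vis-viva): v_p = √[μ(2/r₁ − 1/a_t)] = 1.3535 km/s.
First burn Δv₁ = |v_p − v₁| = 0.3412 km/s.
At r₂, v₂ = √(μ/r₂) = 0.3488 km/s.
Transfer-orbit speed at r₂: v_a = √[μ(2/r₂ − 1/a_t)] = 0.1607 km/s.
Second burn Δv₂ = |v₂ − v_a| = 0.1881 km/s.
Δv = Δv₁ + Δv₂ = 0.3412 + 0.1881 = 0.5293 km/s.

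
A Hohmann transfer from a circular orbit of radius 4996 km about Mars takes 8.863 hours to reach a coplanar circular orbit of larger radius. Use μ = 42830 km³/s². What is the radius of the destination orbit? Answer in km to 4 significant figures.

r₂ = 27820 km

Transfer time t = 8.863 hours = 31906.8 s, and t = π√(a_t³/μ).
So a_t = (μ t²/π²)^(1/3) = (42830 × (31906.8)² / π²)^(1/3) = 16409 km.
Since a_t = (r₁ + r₂)/2, r₂ = 2a_t − r₁ = 2×16409 − 4996 = 27822 km.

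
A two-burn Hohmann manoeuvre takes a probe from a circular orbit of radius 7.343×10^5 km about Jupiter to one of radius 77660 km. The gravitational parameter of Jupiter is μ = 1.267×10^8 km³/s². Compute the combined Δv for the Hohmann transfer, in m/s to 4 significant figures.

The Hohmann ellipse has a_t = (r₁ + r₂)/2 = 4.0598×10^5 km.
Circular speed at r₁: v₁ = √(μ/r₁) = √(1.267×10^8/7.343×10^5) = 13.136 km/s.
On the transfer ellipse at r₁, v² = μ(2/r − 1/a) gives v_a = √[μ(2/r₁ − 1/a_t)] = 5.7451 km/s.
First burn Δv₁ = |v_a − v₁| = 7.391 km/s.
Circular speed at r₂: v₂ = √(μ/r₂) = 40.39 km/s.
Transfer-orbit speed at r₂: v_p = √[μ(2/r₂ − 1/a_t)] = 54.32 km/s.
Second burn Δv₂ = |v₂ − v_p| = 13.93 km/s.
Δv = Δv₁ + Δv₂ = 7.391 + 13.93 = 21.32 km/s.

Δv = 21320 m/s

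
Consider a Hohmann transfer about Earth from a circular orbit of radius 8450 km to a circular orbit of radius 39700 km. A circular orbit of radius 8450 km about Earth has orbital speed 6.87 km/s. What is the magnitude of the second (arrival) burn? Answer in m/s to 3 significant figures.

From the circular-orbit relation v² = μ/r at r = 8450 km: μ = v²r = (6.87)² × 8450 = 3.98814×10^5 km³/s².
The Hohmann ellipse has a_t = (r₁ + r₂)/2 = 24075 km.
Circular speed at r = 39700 km: v_c = √(μ/r) = 3.1695 km/s.
Transfer-orbit speed at the same r (vis-viva, a = a_t): v_t = √[μ(2/r − 1/a_t)] = 1.8777 km/s.
Δv₂ = |v_t − v_c| = |1.8777 − 3.1695| = 1.292 km/s.

Δv₂ = 1290 m/s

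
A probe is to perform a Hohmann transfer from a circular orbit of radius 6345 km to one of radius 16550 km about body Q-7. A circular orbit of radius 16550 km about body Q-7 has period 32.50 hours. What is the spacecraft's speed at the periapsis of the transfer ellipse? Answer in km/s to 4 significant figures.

From Kepler's third law T² = 4π²r³/μ at r = 16550 km, T = 32.50 hours = 32.50 × 3600 s = 1.170×10^5 s: μ = 4π²r³/T² = 13073.2 km³/s².
The Hohmann ellipse has a_t = (r₁ + r₂)/2 = 11447.5 km.
The periapsis of the transfer ellipse is at r = 6345 km.
From the vis-viva equation, v = √[μ(2/r − 1/a_t)] = 1.726 km/s.

v = 1.726 km/s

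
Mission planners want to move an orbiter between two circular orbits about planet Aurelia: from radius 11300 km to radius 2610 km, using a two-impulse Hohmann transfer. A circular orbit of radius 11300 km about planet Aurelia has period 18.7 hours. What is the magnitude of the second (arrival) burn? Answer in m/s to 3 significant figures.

From Kepler's third law T² = 4π²r³/μ at r = 11300 km, T = 18.7 hours = 18.7 × 3600 s = 67320 s: μ = 4π²r³/T² = 12569.2 km³/s².
Transfer-ellipse semi-major axis a_t = (r₁ + r₂)/2 = (11300 + 2610)/2 = 6955 km.
On the circular orbit at r = 2610 km, v_c = √(μ/r) = 2.1945 km/s.
Transfer-orbit speed at the same r (vis-viva, a = a_t): v_t = √[μ(2/r − 1/a_t)] = 2.7972 km/s.
Δv₂ = |v_t − v_c| = |2.7972 − 2.1945| = 0.6027 km/s.

Δv₂ = 603 m/s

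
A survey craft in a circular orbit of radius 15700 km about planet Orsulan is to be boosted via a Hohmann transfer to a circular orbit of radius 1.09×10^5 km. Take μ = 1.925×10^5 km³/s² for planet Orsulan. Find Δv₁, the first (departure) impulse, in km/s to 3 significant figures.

Semi-major axis of the transfer orbit: a_t = (15700 + 1.090×10^5)/2 = 62350 km.
On the circular orbit at r = 15700 km, v_c = √(μ/r) = 3.502 km/s.
Vis-viva on the transfer ellipse at r = 15700 km gives v_t = √[μ(2/r − 1/a_t)] = 4.630 km/s.
Δv₁ = |v_t − v_c| = |4.630 − 3.502| = 1.128 km/s.

Δv₁ = 1.13 km/s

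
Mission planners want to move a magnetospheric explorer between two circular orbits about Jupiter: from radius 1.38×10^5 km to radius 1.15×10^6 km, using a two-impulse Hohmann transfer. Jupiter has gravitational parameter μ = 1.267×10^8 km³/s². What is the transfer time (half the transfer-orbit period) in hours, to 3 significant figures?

t = 40.1 hours

Semi-major axis of the transfer orbit: a_t = (1.380×10^5 + 1.150×10^6)/2 = 6.440×10^5 km.
By Kepler's third law the transfer-orbit period is T = 2π√(a_t³/μ), so t = T/2 = 1.442×10^5 s.
Converting: 1.442×10^5 s ÷ 3600 s/hour = 40.1 hours.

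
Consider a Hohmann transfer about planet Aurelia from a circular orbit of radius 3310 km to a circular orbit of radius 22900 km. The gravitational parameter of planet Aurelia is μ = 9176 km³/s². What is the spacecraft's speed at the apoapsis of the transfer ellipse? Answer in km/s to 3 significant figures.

Semi-major axis of the transfer orbit: a_t = (3310 + 22900)/2 = 13105 km.
At apoapsis, r = 22900 km.
From the vis-viva equation, v = √[μ(2/r − 1/a_t)] = 0.3181 km/s.

v = 0.318 km/s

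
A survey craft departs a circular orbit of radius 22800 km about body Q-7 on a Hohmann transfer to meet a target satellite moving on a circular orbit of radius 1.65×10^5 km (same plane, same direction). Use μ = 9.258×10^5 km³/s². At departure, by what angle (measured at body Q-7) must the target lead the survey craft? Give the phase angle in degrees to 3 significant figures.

Transfer-ellipse semi-major axis a_t = (r₁ + r₂)/2 = (22800 + 1.650×10^5)/2 = 93900 km.
The half-period of the transfer ellipse is t = π√(a_t³/μ) = 93948 s.
Target angular speed ω₂ = √(μ/r₂³) = 1.4356×10^-5 rad/s.
Angle swept by the target during transfer: ω₂·t = 1.34872 rad = 77.28°.
Arrival is 180° from departure on the ellipse, so φ = 180° − 77.28° = 103°.

φ = 103°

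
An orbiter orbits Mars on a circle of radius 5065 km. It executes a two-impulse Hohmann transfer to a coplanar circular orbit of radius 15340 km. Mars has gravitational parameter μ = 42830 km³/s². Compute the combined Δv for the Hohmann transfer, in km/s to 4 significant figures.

Transfer-ellipse semi-major axis a_t = (r₁ + r₂)/2 = (5065 + 15340)/2 = 10202.5 km.
Circular speed at r₁: v₁ = √(μ/r₁) = √(42830/5065) = 2.9079 km/s.
Transfer-orbit speed at r₁ (vis-viva): v_p = √[μ(2/r₁ − 1/a_t)] = 3.5657 km/s.
First burn Δv₁ = |v_p − v₁| = 0.6578 km/s.
At r₂, v₂ = √(μ/r₂) = 1.6709 km/s.
Transfer-orbit speed at r₂: v_a = √[μ(2/r₂ − 1/a_t)] = 1.1773 km/s.
Second burn Δv₂ = |v₂ − v_a| = 0.4936 km/s.
Total Δv = Δv₁ + Δv₂ = 1.151 km/s.

Δv = 1.151 km/s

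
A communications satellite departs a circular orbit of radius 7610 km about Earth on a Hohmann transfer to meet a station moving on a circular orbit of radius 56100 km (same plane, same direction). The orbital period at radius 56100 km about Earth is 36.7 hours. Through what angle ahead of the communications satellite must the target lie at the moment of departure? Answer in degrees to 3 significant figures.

φ = 103°

From Kepler's third law T² = 4π²r³/μ at r = 56100 km, T = 36.7 hours = 36.7 × 3600 s = 1.3212×10^5 s: μ = 4π²r³/T² = 3.99311×10^5 km³/s².
Semi-major axis of the transfer orbit: a_t = (7610 + 56100)/2 = 31855 km.
The half-period of the transfer ellipse is t = π√(a_t³/μ) = 28266 s.
Target angular speed ω₂ = √(μ/r₂³) = 4.7557×10^-5 rad/s.
Angle swept by the target during transfer: ω₂·t = 1.3442 rad = 77.02°.
The communications satellite traverses 180° on the transfer ellipse, so the target must lead by 180° − 77.02° = 103°.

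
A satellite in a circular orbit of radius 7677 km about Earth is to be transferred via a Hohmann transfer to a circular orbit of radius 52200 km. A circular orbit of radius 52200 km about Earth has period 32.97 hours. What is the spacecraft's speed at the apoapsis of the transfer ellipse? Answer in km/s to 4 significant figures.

From Kepler's third law T² = 4π²r³/μ at r = 52200 km, T = 32.97 hours = 32.97 × 3600 s = 1.18692×10^5 s: μ = 4π²r³/T² = 3.98592×10^5 km³/s².
Transfer-ellipse semi-major axis a_t = (r₁ + r₂)/2 = (7677 + 52200)/2 = 29938.5 km.
At apoapsis, r = 52200 km.
From the vis-viva equation, v = √[μ(2/r − 1/a_t)] = 1.399 km/s.

v = 1.399 km/s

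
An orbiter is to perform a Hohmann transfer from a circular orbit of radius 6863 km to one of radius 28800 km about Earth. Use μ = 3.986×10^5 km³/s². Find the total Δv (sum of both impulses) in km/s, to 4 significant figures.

The Hohmann ellipse has a_t = (r₁ + r₂)/2 = 17831.5 km.
At r₁ the circular-orbit speed is v₁ = √(μ/r₁) = 7.6210 km/s.
On the transfer ellipse at r₁, vis-viva equation gives v_p = √[μ(2/r₁ − 1/a_t)] = 9.6853 km/s.
First burn Δv₁ = |v_p − v₁| = 2.0643 km/s.
Circular speed at r₂: v₂ = √(μ/r₂) = 3.7203 km/s.
Transfer-orbit speed at r₂: v_a = √[μ(2/r₂ − 1/a_t)] = 2.3080 km/s.
Second burn Δv₂ = |v₂ − v_a| = 1.4123 km/s.
Δv = Δv₁ + Δv₂ = 2.0643 + 1.4123 = 3.477 km/s.

Δv = 3.477 km/s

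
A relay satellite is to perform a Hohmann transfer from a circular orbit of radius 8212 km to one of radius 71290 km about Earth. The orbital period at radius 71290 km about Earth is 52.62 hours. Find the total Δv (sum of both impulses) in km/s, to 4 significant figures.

From Kepler's third law T² = 4π²r³/μ at r = 71290 km, T = 52.62 hours = 52.62 × 3600 s = 1.89432×10^5 s: μ = 4π²r³/T² = 3.98601×10^5 km³/s².
The Hohmann ellipse has a_t = (r₁ + r₂)/2 = 39751 km.
At r₁ the circular-orbit speed is v₁ = √(μ/r₁) = 6.967 km/s.
On the transfer ellipse at r₁, v² = μ(2/r − 1/a) gives v_p = √[μ(2/r₁ − 1/a_t)] = 9.330 km/s.
First burn Δv₁ = |v_p − v₁| = 2.363 km/s.
At r₂, v₂ = √(μ/r₂) = 2.365 km/s.
Transfer-orbit speed at r₂: v_a = √[μ(2/r₂ − 1/a_t)] = 1.075 km/s.
Second burn Δv₂ = |v₂ − v_a| = 1.290 km/s.
Δv = Δv₁ + Δv₂ = 2.363 + 1.290 = 3.653 km/s.

Δv = 3.653 km/s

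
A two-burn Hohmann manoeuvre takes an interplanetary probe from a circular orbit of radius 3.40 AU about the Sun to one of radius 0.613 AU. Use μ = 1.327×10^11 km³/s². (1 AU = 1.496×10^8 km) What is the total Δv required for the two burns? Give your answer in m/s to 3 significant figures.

Δv = 18700 m/s

In km: r₁ = 3.40 × 1.496×10^8 = 5.0864×10^8 km; r₂ = 0.613 × 1.496×10^8 = 9.17048×10^7 km.
The Hohmann ellipse has a_t = (r₁ + r₂)/2 = 3.001724×10^8 km.
At r₁ the circular-orbit speed is v₁ = √(μ/r₁) = 16.152 km/s.
On the transfer ellipse at r₁, vis-viva equation gives v_a = √[μ(2/r₁ − 1/a_t)] = 8.9277 km/s.
First burn Δv₁ = |v_a − v₁| = 7.224 km/s.
Circular speed at r₂: v₂ = √(μ/r₂) = 38.04 km/s.
Transfer-orbit speed at r₂: v_p = √[μ(2/r₂ − 1/a_t)] = 49.52 km/s.
Second burn Δv₂ = |v₂ − v_p| = 11.48 km/s.
Δv = Δv₁ + Δv₂ = 7.224 + 11.48 = 18.70 km/s.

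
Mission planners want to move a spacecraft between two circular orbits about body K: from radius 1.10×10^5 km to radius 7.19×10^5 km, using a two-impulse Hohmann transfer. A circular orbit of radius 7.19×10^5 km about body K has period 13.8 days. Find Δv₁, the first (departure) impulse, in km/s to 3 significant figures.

From Kepler's third law T² = 4π²r³/μ at r = 7.19×10^5 km, T = 13.8 days = 13.8 × 86400 s = 1.19232×10^6 s: μ = 4π²r³/T² = 1.03219×10^7 km³/s².
Transfer-ellipse semi-major axis a_t = (r₁ + r₂)/2 = (1.100×10^5 + 7.190×10^5)/2 = 4.145×10^5 km.
On the circular orbit at r = 1.100×10^5 km, v_c = √(μ/r) = 9.6869 km/s.
Vis-viva on the transfer ellipse at r = 1.100×10^5 km gives v_t = √[μ(2/r − 1/a_t)] = 12.758 km/s.
Δv₁ = |v_t − v_c| = |12.758 − 9.6869| = 3.071 km/s.

Δv₁ = 3.07 km/s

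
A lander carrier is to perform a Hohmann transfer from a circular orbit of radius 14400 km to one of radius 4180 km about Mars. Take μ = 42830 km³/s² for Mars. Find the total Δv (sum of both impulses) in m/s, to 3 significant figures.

Transfer-ellipse semi-major axis a_t = (r₁ + r₂)/2 = (14400 + 4180)/2 = 9290 km.
At r₁ the circular-orbit speed is v₁ = √(μ/r₁) = 1.7246 km/s.
On the transfer ellipse at r₁, vis-viva equation gives v_a = √[μ(2/r₁ − 1/a_t)] = 1.1568 km/s.
First burn Δv₁ = |v_a − v₁| = 0.5678 km/s.
Circular speed at r₂: v₂ = √(μ/r₂) = 3.2010 km/s.
Transfer-orbit speed at r₂: v_p = √[μ(2/r₂ − 1/a_t)] = 3.9853 km/s.
Second burn Δv₂ = |v₂ − v_p| = 0.7843 km/s.
Total Δv = Δv₁ + Δv₂ = 1.352 km/s.

Δv = 1350 m/s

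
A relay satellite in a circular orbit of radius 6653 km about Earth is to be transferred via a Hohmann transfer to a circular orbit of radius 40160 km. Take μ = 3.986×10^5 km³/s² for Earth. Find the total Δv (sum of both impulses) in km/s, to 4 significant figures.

Δv = 3.869 km/s

Transfer-ellipse semi-major axis a_t = (r₁ + r₂)/2 = (6653 + 40160)/2 = 23406.5 km.
At r₁ the circular-orbit speed is v₁ = √(μ/r₁) = 7.74034 km/s.
Transfer-orbit speed at r₁ (vis-viva): v_p = √[μ(2/r₁ − 1/a_t)] = 10.1388 km/s.
First burn Δv₁ = |v_p − v₁| = 2.3985 km/s.
At r₂, v₂ = √(μ/r₂) = 3.1504 km/s.
Transfer-orbit speed at r₂: v_a = √[μ(2/r₂ − 1/a_t)] = 1.6796 km/s.
Second burn Δv₂ = |v₂ − v_a| = 1.4708 km/s.
Δv = Δv₁ + Δv₂ = 2.3985 + 1.4708 = 3.869 km/s.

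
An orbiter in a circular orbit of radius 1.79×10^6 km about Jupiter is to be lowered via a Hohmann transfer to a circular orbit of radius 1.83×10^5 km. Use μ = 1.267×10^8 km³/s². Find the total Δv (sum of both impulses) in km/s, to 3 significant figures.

Δv = 13.9 km/s

Semi-major axis of the transfer orbit: a_t = (1.790×10^6 + 1.830×10^5)/2 = 9.865×10^5 km.
At r₁ the circular-orbit speed is v₁ = √(μ/r₁) = 8.4132 km/s.
On the transfer ellipse at r₁, v² = μ(2/r − 1/a) gives v_a = √[μ(2/r₁ − 1/a_t)] = 3.6236 km/s.
First burn Δv₁ = |v_a − v₁| = 4.790 km/s.
At r₂, v₂ = √(μ/r₂) = 26.313 km/s.
Transfer-orbit speed at r₂: v_p = √[μ(2/r₂ − 1/a_t)] = 35.444 km/s.
Second burn Δv₂ = |v₂ − v_p| = 9.131 km/s.
Total Δv = Δv₁ + Δv₂ = 13.92 km/s.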